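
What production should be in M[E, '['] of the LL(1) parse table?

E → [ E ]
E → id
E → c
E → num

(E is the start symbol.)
To find M[E, '['], we find productions for E where '[' is in the predict set (PREDICT(N → α) = (FIRST(α) \ {ε}) ∪ (FOLLOW(N) if α ⇒* ε)).

E → [ E ]: PREDICT = { '[' }
  '[' is in predict set, so this production goes in M[E, '[']
E → id: PREDICT = { 'id' }
E → c: PREDICT = { 'c' }
E → num: PREDICT = { 'num' }

M[E, '['] = E → [ E ]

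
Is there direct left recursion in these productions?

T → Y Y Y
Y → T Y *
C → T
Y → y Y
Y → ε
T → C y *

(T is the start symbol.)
Direct left recursion occurs when N → N α for some non-terminal N (the right-hand side begins with the left-hand side itself).

T → Y Y Y: starts with Y
Y → T Y *: starts with T
C → T: starts with T
Y → y Y: starts with y
Y → ε: starts with ε
T → C y *: starts with C

No direct left recursion found.

Answer: No direct left recursion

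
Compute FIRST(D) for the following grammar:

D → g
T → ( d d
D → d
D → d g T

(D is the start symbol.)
{ 'd', 'g' }

From D → g:
  - g is a terminal: add 'g' and stop
From D → d:
  - d is a terminal: add 'd' and stop
From D → d g T:
  - d is a terminal: add 'd' and stop

Collecting: FIRST(D) = { 'd', 'g' }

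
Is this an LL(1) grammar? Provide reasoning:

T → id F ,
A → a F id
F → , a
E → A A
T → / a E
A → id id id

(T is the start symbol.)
A grammar is LL(1) if for each non-terminal N with multiple productions, the predict sets of those productions are pairwise disjoint, where PREDICT(N → α) = (FIRST(α) \ {ε}) ∪ (FOLLOW(N) if α ⇒* ε).

For T:
  PREDICT(T → id F ',') = { 'id' }
  PREDICT(T → '/' a E) = { '/' }
For A:
  PREDICT(A → a F id) = { 'a' }
  PREDICT(A → id id id) = { 'id' }
F, E have a single production, so nothing to check there.

All predict sets are disjoint. The grammar IS LL(1).

Answer: Yes, the grammar is LL(1).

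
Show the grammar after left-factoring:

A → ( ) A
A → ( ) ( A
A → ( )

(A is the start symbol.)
Left-factoring transforms A → αβ₁ | αβ₂ into A → αA' and A' → β₁ | β₂
(α is the longest common prefix among the alternatives). Repeat until
no nonterminal has two alternatives with a common prefix.

Round 1: A has alternatives sharing prefix '( )'. Introduce A': A → ( ) A'
  Add: A' → A
  Add: A' → ( A
  Add: A' → ε

No remaining common prefixes — done.

Resulting grammar:
A → ( ) A'
A' → A
A' → ( A
A' → ε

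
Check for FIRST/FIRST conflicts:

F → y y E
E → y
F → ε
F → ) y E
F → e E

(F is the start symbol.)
A FIRST/FIRST conflict occurs when two productions N → α and N → β for the same non-terminal have FIRST(α) ∩ FIRST(β) ≠ ∅ (with ε ∈ FIRST of a nullable right-hand side, so two nullable alternatives also conflict).

Productions for F:
  F → y y E: FIRST = { 'y' }
  F → ε: FIRST = { ε }
  F → ) y E: FIRST = { ')' }
  F → e E: FIRST = { 'e' }
E has only one production, so no FIRST/FIRST conflict is possible there.

All alternatives of each non-terminal have pairwise disjoint FIRST sets.

Answer: No FIRST/FIRST conflicts.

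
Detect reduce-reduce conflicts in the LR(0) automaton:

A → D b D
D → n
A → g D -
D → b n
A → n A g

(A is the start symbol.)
Augment with A' → A and build the canonical LR(0) collection (I0 = CLOSURE({[A' → . A]}), then GOTO on every symbol after a dot until no new states appear). It has 14 states:
  I0: { [A → . D b D], [A → . g D -], [A → . n A g], [A' → . A], [D → . b n], [D → . n] }  — shift
  I1: { [A' → A .] }  — accept
  I2: { [A → D . b D] }  — shift
  I3: { [D → b . n] }  — shift
  I4: { [A → g . D -], [D → . b n], [D → . n] }  — shift
  I5: { [A → . D b D], [A → . g D -], [A → . n A g], [A → n . A g], [D → . b n], [D → . n], [D → n .] }  — shift, reduce
  I6: { [A → n A . g] }  — shift
  I7: { [A → n A g .] }  — reduce
  I8: { [A → g D . -] }  — shift
  I9: { [D → n .] }  — reduce
  I10: { [A → g D - .] }  — reduce
  I11: { [D → b n .] }  — reduce
  I12: { [A → D b . D], [D → . b n], [D → . n] }  — shift
  I13: { [A → D b D .] }  — reduce

No state contains more than one complete item.

Answer: No reduce-reduce conflicts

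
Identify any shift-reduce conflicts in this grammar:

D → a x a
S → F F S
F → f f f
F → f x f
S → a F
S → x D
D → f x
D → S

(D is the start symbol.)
Augment with D' → D and build the canonical LR(0) collection (I0 = CLOSURE({[D' → . D]}), then GOTO on every symbol after a dot until no new states appear). It has 20 states:
  I0: { [D → . S], [D → . a x a], [D → . f x], [D' → . D], [F → . f f f], [F → . f x f], [S → . F F S], [S → . a F], [S → . x D] }  — shift
  I1: { [D' → D .] }  — accept
  I2: { [F → . f f f], [F → . f x f], [S → F . F S] }  — shift
  I3: { [D → S .] }  — reduce
  I4: { [D → a . x a], [F → . f f f], [F → . f x f], [S → a . F] }  — shift
  I5: { [D → f . x], [F → f . f f], [F → f . x f] }  — shift
  I6: { [D → . S], [D → . a x a], [D → . f x], [F → . f f f], [F → . f x f], [S → . F F S], [S → . a F], [S → . x D], [S → x . D] }  — shift
  I7: { [S → x D .] }  — reduce
  I8: { [F → f f . f] }  — shift
  I9: { [D → f x .], [F → f x . f] }  — shift, reduce
  I10: { [F → f x f .] }  — reduce
  I11: { [F → f f f .] }  — reduce
  I12: { [S → a F .] }  — reduce
  I13: { [F → f . f f], [F → f . x f] }  — shift
  I14: { [D → a x . a] }  — shift
  I15: { [D → a x a .] }  — reduce
  I16: { [F → f x . f] }  — shift
  I17: { [F → . f f f], [F → . f x f], [S → . F F S], [S → . a F], [S → . x D], [S → F F . S] }  — shift
  I18: { [S → F F S .] }  — reduce
  I19: { [F → . f f f], [F → . f x f], [S → a . F] }  — shift

I9 contains reduce item [D → f x .] and shift item [F → f x . f] — shift-reduce conflict.

Answer: Yes — I9: [D → f x .] vs [F → f x . f]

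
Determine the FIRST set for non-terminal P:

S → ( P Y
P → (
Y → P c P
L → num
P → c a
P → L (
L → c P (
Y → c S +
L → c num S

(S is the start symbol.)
{ '(', 'c', 'num' }

FIRST sets of the other non-terminals involved (by the same procedure, iterated to a fixed point):
  FIRST(L) = { 'c', 'num' }

From P → (:
  - '(' is a terminal: add '(' and stop
From P → c a:
  - c is a terminal: add 'c' and stop
From P → L (:
  - L is a non-terminal: add FIRST(L) \ {ε} = { 'c', 'num' }
    L is not nullable, so stop

Collecting: FIRST(P) = { '(', 'c', 'num' }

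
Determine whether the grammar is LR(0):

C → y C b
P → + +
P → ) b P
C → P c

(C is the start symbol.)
Yes, the grammar is LR(0)

Augment with C' → C and build the canonical LR(0) collection (I0 = CLOSURE({[C' → . C]}), then GOTO on every symbol after a dot until no new states appear). It has 12 states:
  I0: { [C → . P c], [C → . y C b], [C' → . C], [P → . ) b P], [P → . + +] }  — shift
  I1: { [P → ) . b P] }  — shift
  I2: { [P → + . +] }  — shift
  I3: { [C' → C .] }  — accept
  I4: { [C → P . c] }  — shift
  I5: { [C → . P c], [C → . y C b], [C → y . C b], [P → . ) b P], [P → . + +] }  — shift
  I6: { [C → y C . b] }  — shift
  I7: { [C → y C b .] }  — reduce
  I8: { [C → P c .] }  — reduce
  I9: { [P → + + .] }  — reduce
  I10: { [P → ) b . P], [P → . ) b P], [P → . + +] }  — shift
  I11: { [P → ) b P .] }  — reduce

Every state is either a pure shift/goto state or contains exactly one complete item and nothing to shift — no conflicts. The grammar is LR(0).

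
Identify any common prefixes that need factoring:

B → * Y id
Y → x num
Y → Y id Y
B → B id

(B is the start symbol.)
Left-factoring is needed when two productions for the same non-terminal
share a common prefix on the right-hand side.

Productions for B:
  B → * Y id
  B → B id
Productions for Y:
  Y → x num
  Y → Y id Y

No common prefixes found.

Answer: No, left-factoring is not needed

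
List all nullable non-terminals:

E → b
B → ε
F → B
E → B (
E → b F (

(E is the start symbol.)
{ 'B', 'F' }

A non-terminal is nullable if it can derive ε (the empty string): either it has an ε-production, or it has a production whose right-hand side consists entirely of nullable non-terminals.

ε-productions: B → ε
So B is immediately nullable.
F → B: every symbol on the right is nullable, so F is nullable too.
No further non-terminal can be added: every production for the remaining non-terminals contains a terminal or a non-nullable non-terminal.
Nullable = { 'B', 'F' }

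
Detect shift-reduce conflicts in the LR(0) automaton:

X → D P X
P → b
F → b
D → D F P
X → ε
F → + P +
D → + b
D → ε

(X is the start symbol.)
Yes — I0: [D → .] vs [D → . + b]; I6: [D → .] vs [D → . + b]

Augment with X' → X and build the canonical LR(0) collection (I0 = CLOSURE({[X' → . X]}), then GOTO on every symbol after a dot until no new states appear). It has 14 states:
  I0: { [D → . + b], [D → . D F P], [D → .], [X → . D P X], [X → .], [X' → . X] }  — shift, 2 reduces
  I1: { [D → + . b] }  — shift
  I2: { [D → D . F P], [F → . + P +], [F → . b], [P → . b], [X → D . P X] }  — shift
  I3: { [X' → X .] }  — accept
  I4: { [F → + . P +], [P → . b] }  — shift
  I5: { [D → D F . P], [P → . b] }  — shift
  I6: { [D → . + b], [D → . D F P], [D → .], [X → . D P X], [X → .], [X → D P . X] }  — shift, 2 reduces
  I7: { [F → b .], [P → b .] }  — 2 reduces
  I8: { [X → D P X .] }  — reduce
  I9: { [D → D F P .] }  — reduce
  I10: { [P → b .] }  — reduce
  I11: { [F → + P . +] }  — shift
  I12: { [F → + P + .] }  — reduce
  I13: { [D → + b .] }  — reduce

I0 contains reduce items [D → .], [X → .] and shift item [D → . + b] — shift-reduce conflict.
I6 contains reduce items [D → .], [X → .] and shift item [D → . + b] — shift-reduce conflict.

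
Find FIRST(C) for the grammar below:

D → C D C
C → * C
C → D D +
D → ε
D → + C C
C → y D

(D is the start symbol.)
To compute FIRST(C), examine every production with C on the left-hand side, reading each right-hand side left to right until a non-nullable symbol is reached.

FIRST sets of the other non-terminals involved (by the same procedure, iterated to a fixed point):
  FIRST(D) = { '*', '+', 'y', ε }

From C → * C:
  - '*' is a terminal: add '*' and stop
From C → D D +:
  - D is a non-terminal: add FIRST(D) \ {ε} = { '*', '+', 'y' }
    D is nullable, so continue to the next symbol
  - D is a non-terminal: add FIRST(D) \ {ε} = { '*', '+', 'y' }
    D is nullable, so continue to the next symbol
  - '+' is a terminal: add '+' and stop
From C → y D:
  - y is a terminal: add 'y' and stop

Collecting: FIRST(C) = { '*', '+', 'y' }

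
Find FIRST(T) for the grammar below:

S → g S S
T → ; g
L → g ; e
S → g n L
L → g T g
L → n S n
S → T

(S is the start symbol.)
{ ';' }

From T → ; g:
  - ';' is a terminal: add ';' and stop

Collecting: FIRST(T) = { ';' }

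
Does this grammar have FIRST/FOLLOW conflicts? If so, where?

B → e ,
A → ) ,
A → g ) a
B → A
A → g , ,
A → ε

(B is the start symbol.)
A FIRST/FOLLOW conflict occurs when a non-terminal N has a nullable alternative N → β (β ⇒* ε) and another alternative N → α with FIRST(α) ∩ FOLLOW(N) ≠ ∅: on such a lookahead the parser cannot decide between expanding α and letting N vanish via β.

Nullable non-terminals: A, B.
FIRST sets used below: FIRST(A) = { ')', 'g', ε }

A: nullable alternative(s) A → ε; FOLLOW(A) = { $ }
  A → ) ,: FIRST \ {ε} = { ')' } — disjoint from FOLLOW(A)
  A → g ) a: FIRST \ {ε} = { 'g' } — disjoint from FOLLOW(A)
  A → g , ,: FIRST \ {ε} = { 'g' } — disjoint from FOLLOW(A)
  A → ε: FIRST \ {ε} = { } — this is the only nullable alternative, skip

B: nullable alternative(s) B → A; FOLLOW(B) = { $ }
  B → e ,: FIRST \ {ε} = { 'e' } — disjoint from FOLLOW(B)
  B → A: FIRST \ {ε} = { ')', 'g' } — this is the only nullable alternative, skip

No FIRST/FOLLOW conflicts found.

Answer: No FIRST/FOLLOW conflicts.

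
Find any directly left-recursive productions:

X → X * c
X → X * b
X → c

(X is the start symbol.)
X → X * c: LEFT RECURSIVE (starts with X)
X → X * b: LEFT RECURSIVE (starts with X)
X → c: starts with c

The grammar has direct left recursion on: X.

Answer: Yes, X is left-recursive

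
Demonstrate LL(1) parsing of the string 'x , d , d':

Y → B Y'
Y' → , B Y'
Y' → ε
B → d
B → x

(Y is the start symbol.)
LL(1) parsing maintains a stack (initially the start symbol over $) and the input. At each step: if the stack top is a terminal, match it against the current input token; if it is a non-terminal N, replace it with the RHS of M[N, lookahead] (the unique production whose predict set contains the lookahead).

Stack is shown with the top on the left.

Stack     Input        Action
-----------------------------
Y $       x , d , d $  output Y → B Y'
B Y' $    x , d , d $  output B → x
x Y' $    x , d , d $  match 'x'
Y' $      , d , d $    output Y' → , B Y'
, B Y' $  , d , d $    match ','
B Y' $    d , d $      output B → d
d Y' $    d , d $      match 'd'
Y' $      , d $        output Y' → , B Y'
, B Y' $  , d $        match ','
B Y' $    d $          output B → d
d Y' $    d $          match 'd'
Y' $      $            output Y' → ε
$         $            accept

The string is accepted.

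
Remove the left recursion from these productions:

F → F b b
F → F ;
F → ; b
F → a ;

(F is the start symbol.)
F → ; b F'
F → a ; F'
F' → b b F'
F' → ; F'
F' → ε

F is directly left-recursive. The standard transformation for
  A → A α₁ | ... | A α_m | β₁ | ... | β_n
is
  A  → β₁ A' | ... | β_n A'
  A' → α₁ A' | ... | α_m A' | ε

F → ; b becomes F → ; b F'
F → a ; becomes F → a ; F'
F → F b b becomes F' → b b F'
F → F ; becomes F' → ; F'
Add F' → ε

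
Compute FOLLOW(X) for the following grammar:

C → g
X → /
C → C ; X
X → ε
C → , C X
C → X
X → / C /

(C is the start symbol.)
To compute FOLLOW(X), find every occurrence of X on a right-hand side N → α X β: add FIRST(β) \ {ε}, and if β is empty or nullable also add FOLLOW(N). Iterate to a fixed point.

In C → C ; X: X is at the end, add FOLLOW(C)
In C → , C X: X is at the end, add FOLLOW(C)
In C → X: X is at the end, add FOLLOW(C)

The FOLLOW sets referred to above (computed the same way, to a fixed point):
  FOLLOW(C) = { $, '/', ';' }

Taking the union: FOLLOW(X) = { $, '/', ';' }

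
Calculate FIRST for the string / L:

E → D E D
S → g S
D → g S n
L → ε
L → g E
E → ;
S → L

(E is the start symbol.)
To compute FIRST(/ L), process the symbols left to right:
Symbol / is a terminal. Add '/' and stop.
FIRST(/ L) = { '/' }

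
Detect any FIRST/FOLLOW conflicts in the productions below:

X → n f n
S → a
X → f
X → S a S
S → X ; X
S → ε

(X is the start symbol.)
Yes. S → a with FOLLOW(S) on { 'a' }; S → X ';' X with FOLLOW(S) on { 'a' }

A FIRST/FOLLOW conflict occurs when a non-terminal N has a nullable alternative N → β (β ⇒* ε) and another alternative N → α with FIRST(α) ∩ FOLLOW(N) ≠ ∅: on such a lookahead the parser cannot decide between expanding α and letting N vanish via β.

Nullable non-terminals: S.
FIRST sets used below: FIRST(X) = { 'a', 'f', 'n' }

S: nullable alternative(s) S → ε; FOLLOW(S) = { $, ';', 'a' }
  S → a: FIRST \ {ε} = { 'a' } — overlaps FOLLOW(S) on { 'a' }: CONFLICT
  S → X ; X: FIRST \ {ε} = { 'a', 'f', 'n' } — overlaps FOLLOW(S) on { 'a' }: CONFLICT
  S → ε: FIRST \ {ε} = { } — this is the only nullable alternative, skip

X has no nullable alternative, so no FIRST/FOLLOW check is needed there.

So the grammar has 2 FIRST/FOLLOW conflicts (marked CONFLICT above).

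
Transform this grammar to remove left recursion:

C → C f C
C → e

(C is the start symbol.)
C → e C'
C' → f C C'
C' → ε

C is directly left-recursive. The standard transformation for
  A → A α₁ | ... | A α_m | β₁ | ... | β_n
is
  A  → β₁ A' | ... | β_n A'
  A' → α₁ A' | ... | α_m A' | ε

C → e becomes C → e C'
C → C f C becomes C' → f C C'
Add C' → ε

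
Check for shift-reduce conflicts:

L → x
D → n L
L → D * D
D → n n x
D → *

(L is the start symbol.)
No shift-reduce conflicts

A shift-reduce conflict occurs when an LR(0) state has both:
  - a complete (reduce) item [A → α .] (dot at the end), and
  - a shift item [B → β . c γ] (dot before a terminal).

Augment with L' → L and build the canonical LR(0) collection (I0 = CLOSURE({[L' → . L]}), then GOTO on every symbol after a dot until no new states appear). It has 11 states:
  I0: { [D → . *], [D → . n L], [D → . n n x], [L → . D * D], [L → . x], [L' → . L] }  — shift
  I1: { [D → * .] }  — reduce
  I2: { [L → D . * D] }  — shift
  I3: { [L' → L .] }  — accept
  I4: { [D → . *], [D → . n L], [D → . n n x], [D → n . L], [D → n . n x], [L → . D * D], [L → . x] }  — shift
  I5: { [L → x .] }  — reduce
  I6: { [D → n L .] }  — reduce
  I7: { [D → . *], [D → . n L], [D → . n n x], [D → n . L], [D → n . n x], [D → n n . x], [L → . D * D], [L → . x] }  — shift
  I8: { [D → n n x .], [L → x .] }  — 2 reduces
  I9: { [D → . *], [D → . n L], [D → . n n x], [L → D * . D] }  — shift
  I10: { [L → D * D .] }  — reduce

No state contains both a complete item and a shift item.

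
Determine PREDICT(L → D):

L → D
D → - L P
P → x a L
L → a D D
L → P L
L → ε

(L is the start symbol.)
{ '-' }

PREDICT(L → D) = (FIRST(RHS) \ {ε}) ∪ (FOLLOW(L) if ε ∈ FIRST(RHS), i.e. RHS ⇒* ε)
FIRST(D) = { '-' }
FIRST(D) = { '-' }
ε ∉ FIRST(D), so FOLLOW(L) is not added.
PREDICT(L → D) = { '-' }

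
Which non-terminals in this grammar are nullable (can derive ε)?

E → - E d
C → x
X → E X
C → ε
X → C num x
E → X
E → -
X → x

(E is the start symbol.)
A non-terminal is nullable if it can derive ε (the empty string): either it has an ε-production, or it has a production whose right-hand side consists entirely of nullable non-terminals.

ε-productions: C → ε
So C is immediately nullable.
No further non-terminal can be added: every production for the remaining non-terminals contains a terminal or a non-nullable non-terminal.
Nullable = { 'C' }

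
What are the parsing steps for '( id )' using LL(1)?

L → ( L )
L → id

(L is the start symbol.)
LL(1) parsing maintains a stack (initially the start symbol over $) and the input. At each step: if the stack top is a terminal, match it against the current input token; if it is a non-terminal N, replace it with the RHS of M[N, lookahead] (the unique production whose predict set contains the lookahead).

Stack is shown with the top on the left.

Stack    Input     Action
-------------------------
L $      ( id ) $  output L → ( L )
( L ) $  ( id ) $  match '('
L ) $    id ) $    output L → id
id ) $   id ) $    match 'id'
) $      ) $       match ')'
$        $         accept

The string is accepted.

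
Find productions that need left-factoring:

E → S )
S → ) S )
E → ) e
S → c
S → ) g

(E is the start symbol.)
Left-factoring is needed when two productions for the same non-terminal
share a common prefix on the right-hand side.

Productions for E:
  E → S )
  E → ) e
Productions for S:
  S → ) S )
  S → c
  S → ) g

Found common prefix ')' in productions for S

Answer: Yes, S has productions with common prefix ')'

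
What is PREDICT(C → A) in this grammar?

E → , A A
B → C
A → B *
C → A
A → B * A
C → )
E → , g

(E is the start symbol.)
{ ')' }

PREDICT(C → A) = (FIRST(RHS) \ {ε}) ∪ (FOLLOW(C) if ε ∈ FIRST(RHS), i.e. RHS ⇒* ε)
FIRST(A) = { ')' }
FIRST(A) = { ')' }
ε ∉ FIRST(A), so FOLLOW(C) is not added.
PREDICT(C → A) = { ')' }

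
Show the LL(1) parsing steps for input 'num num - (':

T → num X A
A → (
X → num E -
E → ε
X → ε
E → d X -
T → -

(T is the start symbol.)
Stack is shown with the top on the left.

Stack        Input          Action
----------------------------------
T $          num num - ( $  output T → num X A
num X A $    num num - ( $  match 'num'
X A $        num - ( $      output X → num E -
num E - A $  num - ( $      match 'num'
E - A $      - ( $          output E → ε
- A $        - ( $          match '-'
A $          ( $            output A → (
( $          ( $            match '('
$            $              accept

The string is accepted.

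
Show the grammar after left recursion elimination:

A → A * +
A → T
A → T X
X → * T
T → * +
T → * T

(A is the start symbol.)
A → T A'
A → T X A'
A' → * + A'
A' → ε
X → * T
T → * +
T → * T

A is directly left-recursive. The standard transformation for
  A → A α₁ | ... | A α_m | β₁ | ... | β_n
is
  A  → β₁ A' | ... | β_n A'
  A' → α₁ A' | ... | α_m A' | ε

A → T becomes A → T A'
A → T X becomes A → T X A'
A → A * + becomes A' → * + A'
Add A' → ε

Productions for other non-terminals are unchanged:
  X → * T
  T → * +
  T → * T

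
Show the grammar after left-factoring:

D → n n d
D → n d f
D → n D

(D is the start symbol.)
Left-factoring transforms A → αβ₁ | αβ₂ into A → αA' and A' → β₁ | β₂
(α is the longest common prefix among the alternatives). Repeat until
no nonterminal has two alternatives with a common prefix.

Round 1: D has alternatives sharing prefix 'n'. Introduce D': D → n D'
  Add: D' → n d
  Add: D' → d f
  Add: D' → D

No remaining common prefixes — done.

Resulting grammar:
D → n D'
D' → n d
D' → d f
D' → D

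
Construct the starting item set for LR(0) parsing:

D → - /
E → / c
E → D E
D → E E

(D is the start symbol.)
{ [D → . - /], [D → . E E], [D' → . D], [E → . / c], [E → . D E] }

First, augment the grammar with D' → D
I₀ = CLOSURE({ [D' → . D] }):
  [D' → . D] has the dot before D: add [D → . - /], [D → . E E]
  [D → . E E] has the dot before E: add [E → . / c], [E → . D E]
No further items can be added.

I₀ = { [D → . - /], [D → . E E], [D' → . D], [E → . / c], [E → . D E] }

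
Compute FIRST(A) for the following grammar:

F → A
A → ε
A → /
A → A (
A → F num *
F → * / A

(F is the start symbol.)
{ '(', '*', '/', 'num', ε }

FIRST sets of the other non-terminals involved (by the same procedure, iterated to a fixed point):
  FIRST(F) = { '(', '*', '/', 'num', ε }

From A → ε:
  - ε-production, so ε ∈ FIRST(A)
From A → /:
  - '/' is a terminal: add '/' and stop
From A → A (:
  - A is the symbol being defined: contributes nothing new
    A is nullable, so continue to the next symbol
  - '(' is a terminal: add '(' and stop
From A → F num *:
  - F is a non-terminal: add FIRST(F) \ {ε} = { '(', '*', '/', 'num' }
    F is nullable, so continue to the next symbol
  - num is a terminal: add 'num' and stop

Collecting: FIRST(A) = { '(', '*', '/', 'num', ε }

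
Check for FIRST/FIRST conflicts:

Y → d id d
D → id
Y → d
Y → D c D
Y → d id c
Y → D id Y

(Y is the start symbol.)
Yes. Y → d id d / Y → d on { 'd' }; Y → d id d / Y → d id c on { 'd' }; Y → d / Y → d id c on { 'd' }; Y → D c D / Y → D id Y on { 'id' }

A FIRST/FIRST conflict occurs when two productions N → α and N → β for the same non-terminal have FIRST(α) ∩ FIRST(β) ≠ ∅ (with ε ∈ FIRST of a nullable right-hand side, so two nullable alternatives also conflict).

FIRST sets of the non-terminals at (or reachable through a nullable prefix from) the front of some alternative:
  FIRST(D) = { 'id' }

Productions for Y:
  Y → d id d: FIRST = { 'd' }
  Y → d: FIRST = { 'd' }
  Y → D c D: FIRST = { 'id' }
  Y → d id c: FIRST = { 'd' }
  Y → D id Y: FIRST = { 'id' }
D has only one production, so no FIRST/FIRST conflict is possible there.

Conflict for Y: Y → d id d and Y → d
  Overlap: { 'd' }
Conflict for Y: Y → d id d and Y → d id c
  Overlap: { 'd' }
Conflict for Y: Y → d and Y → d id c
  Overlap: { 'd' }
Conflict for Y: Y → D c D and Y → D id Y
  Overlap: { 'id' }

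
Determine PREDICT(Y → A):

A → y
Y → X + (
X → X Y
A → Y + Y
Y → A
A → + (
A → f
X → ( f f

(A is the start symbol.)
{ '(', '+', 'f', 'y' }

PREDICT(Y → A) = (FIRST(RHS) \ {ε}) ∪ (FOLLOW(Y) if ε ∈ FIRST(RHS), i.e. RHS ⇒* ε)
FIRST(A) = { '(', '+', 'f', 'y' }
FIRST(A) = { '(', '+', 'f', 'y' }
ε ∉ FIRST(A), so FOLLOW(Y) is not added.
PREDICT(Y → A) = { '(', '+', 'f', 'y' }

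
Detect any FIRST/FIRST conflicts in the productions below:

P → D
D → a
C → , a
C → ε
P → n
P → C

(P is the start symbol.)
No FIRST/FIRST conflicts.

A FIRST/FIRST conflict occurs when two productions N → α and N → β for the same non-terminal have FIRST(α) ∩ FIRST(β) ≠ ∅ (with ε ∈ FIRST of a nullable right-hand side, so two nullable alternatives also conflict).

FIRST sets of the non-terminals at (or reachable through a nullable prefix from) the front of some alternative:
  FIRST(D) = { 'a' }
  FIRST(C) = { ',', ε }

Productions for P:
  P → D: FIRST = { 'a' }
  P → n: FIRST = { 'n' }
  P → C: FIRST = { ',', ε }
Productions for C:
  C → , a: FIRST = { ',' }
  C → ε: FIRST = { ε }
D has only one production, so no FIRST/FIRST conflict is possible there.

All alternatives of each non-terminal have pairwise disjoint FIRST sets.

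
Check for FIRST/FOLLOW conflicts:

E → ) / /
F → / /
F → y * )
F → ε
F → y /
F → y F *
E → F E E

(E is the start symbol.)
Yes. F → '/' '/' with FOLLOW(F) on { '/' }; F → y '*' ')' with FOLLOW(F) on { 'y' }; F → y '/' with FOLLOW(F) on { 'y' }; F → y F '*' with FOLLOW(F) on { 'y' }

Nullable non-terminals: F.

F: nullable alternative(s) F → ε; FOLLOW(F) = { ')', '*', '/', 'y' }
  F → / /: FIRST \ {ε} = { '/' } — overlaps FOLLOW(F) on { '/' }: CONFLICT
  F → y * ): FIRST \ {ε} = { 'y' } — overlaps FOLLOW(F) on { 'y' }: CONFLICT
  F → ε: FIRST \ {ε} = { } — this is the only nullable alternative, skip
  F → y /: FIRST \ {ε} = { 'y' } — overlaps FOLLOW(F) on { 'y' }: CONFLICT
  F → y F *: FIRST \ {ε} = { 'y' } — overlaps FOLLOW(F) on { 'y' }: CONFLICT

E has no nullable alternative, so no FIRST/FOLLOW check is needed there.

So the grammar has 4 FIRST/FOLLOW conflicts (marked CONFLICT above).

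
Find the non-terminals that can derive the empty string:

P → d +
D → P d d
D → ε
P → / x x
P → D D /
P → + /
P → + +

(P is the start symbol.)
A non-terminal is nullable if it can derive ε (the empty string): either it has an ε-production, or it has a production whose right-hand side consists entirely of nullable non-terminals.

ε-productions: D → ε
So D is immediately nullable.
No further non-terminal can be added: every production for the remaining non-terminals contains a terminal or a non-nullable non-terminal.
Nullable = { 'D' }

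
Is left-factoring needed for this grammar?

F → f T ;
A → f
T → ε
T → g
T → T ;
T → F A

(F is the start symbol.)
No, left-factoring is not needed

Left-factoring is needed when two productions for the same non-terminal
share a common prefix on the right-hand side.

Productions for T:
  T → ε
  T → g
  T → T ;
  T → F A

No common prefixes found.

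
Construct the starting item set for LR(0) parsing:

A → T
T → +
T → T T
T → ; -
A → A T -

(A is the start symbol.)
First, augment the grammar with A' → A
I₀ = CLOSURE({ [A' → . A] }):
  [A' → . A] has the dot before A: add [A → . T], [A → . A T -]
  [A → . T] has the dot before T: add [T → . +], [T → . T T], [T → . ; -]
No further items can be added.

I₀ = { [A → . A T -], [A → . T], [A' → . A], [T → . +], [T → . ; -], [T → . T T] }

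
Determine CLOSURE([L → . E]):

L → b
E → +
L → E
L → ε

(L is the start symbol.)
To compute CLOSURE, for each item [A → α.Bβ] where B is a non-terminal, add [B → .γ] for all productions B → γ; repeat for the newly added items until nothing changes.

Start with: [L → . E]
  [L → . E] has the dot before E: add [E → . +]
No further items can be added.

CLOSURE = { [E → . +], [L → . E] }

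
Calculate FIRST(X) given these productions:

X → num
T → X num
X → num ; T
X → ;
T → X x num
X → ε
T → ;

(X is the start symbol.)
To compute FIRST(X), examine every production with X on the left-hand side, reading each right-hand side left to right until a non-nullable symbol is reached.

From X → num:
  - num is a terminal: add 'num' and stop
From X → num ; T:
  - num is a terminal: add 'num' and stop
From X → ;:
  - ';' is a terminal: add ';' and stop
From X → ε:
  - ε-production, so ε ∈ FIRST(X)

Collecting: FIRST(X) = { ';', 'num', ε }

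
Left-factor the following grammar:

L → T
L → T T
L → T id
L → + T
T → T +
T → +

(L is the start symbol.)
Left-factoring transforms A → αβ₁ | αβ₂ into A → αA' and A' → β₁ | β₂
(α is the longest common prefix among the alternatives). Repeat until
no nonterminal has two alternatives with a common prefix.

Round 1: L has alternatives sharing prefix 'T'. Introduce L': L → T L'
  Add: L' → ε
  Add: L' → T
  Add: L' → id

No remaining common prefixes — done.

Resulting grammar:
L → T L'
L' → ε
L' → T
L' → id
L → + T
T → T +
T → +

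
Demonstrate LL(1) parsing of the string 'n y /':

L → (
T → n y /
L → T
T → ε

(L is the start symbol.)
Stack is shown with the top on the left.

Stack    Input    Action
------------------------
L $      n y / $  output L → T
T $      n y / $  output T → n y /
n y / $  n y / $  match 'n'
y / $    y / $    match 'y'
/ $      / $      match '/'
$        $        accept

The string is accepted.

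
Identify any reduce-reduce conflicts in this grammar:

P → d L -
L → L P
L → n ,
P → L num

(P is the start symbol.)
No reduce-reduce conflicts

Augment with P' → P and build the canonical LR(0) collection (I0 = CLOSURE({[P' → . P]}), then GOTO on every symbol after a dot until no new states appear). It has 10 states:
  I0: { [L → . L P], [L → . n ,], [P → . L num], [P → . d L -], [P' → . P] }  — shift
  I1: { [L → . L P], [L → . n ,], [L → L . P], [P → . L num], [P → . d L -], [P → L . num] }  — shift
  I2: { [P' → P .] }  — accept
  I3: { [L → . L P], [L → . n ,], [P → d . L -] }  — shift
  I4: { [L → n . ,] }  — shift
  I5: { [L → n , .] }  — reduce
  I6: { [L → . L P], [L → . n ,], [L → L . P], [P → . L num], [P → . d L -], [P → d L . -] }  — shift
  I7: { [P → d L - .] }  — reduce
  I8: { [L → L P .] }  — reduce
  I9: { [P → L num .] }  — reduce

No state contains more than one complete item.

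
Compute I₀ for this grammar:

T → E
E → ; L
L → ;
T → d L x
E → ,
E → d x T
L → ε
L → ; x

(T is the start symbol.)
{ [E → . ,], [E → . ; L], [E → . d x T], [T → . E], [T → . d L x], [T' → . T] }

First, augment the grammar with T' → T
I₀ = CLOSURE({ [T' → . T] }):
  [T' → . T] has the dot before T: add [T → . E], [T → . d L x]
  [T → . E] has the dot before E: add [E → . ; L], [E → . ,], [E → . d x T]
No further items can be added.

I₀ = { [E → . ,], [E → . ; L], [E → . d x T], [T → . E], [T → . d L x], [T' → . T] }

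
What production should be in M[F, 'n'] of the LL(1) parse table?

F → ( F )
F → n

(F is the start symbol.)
To find M[F, 'n'], we find productions for F where 'n' is in the predict set (PREDICT(N → α) = (FIRST(α) \ {ε}) ∪ (FOLLOW(N) if α ⇒* ε)).

F → ( F ): PREDICT = { '(' }
F → n: PREDICT = { 'n' }
  'n' is in predict set, so this production goes in M[F, 'n']

M[F, 'n'] = F → n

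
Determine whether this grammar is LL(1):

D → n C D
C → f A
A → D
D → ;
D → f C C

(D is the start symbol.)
Yes, the grammar is LL(1).

A grammar is LL(1) if for each non-terminal N with multiple productions, the predict sets of those productions are pairwise disjoint, where PREDICT(N → α) = (FIRST(α) \ {ε}) ∪ (FOLLOW(N) if α ⇒* ε).

For D:
  PREDICT(D → n C D) = { 'n' }
  PREDICT(D → ';') = { ';' }
  PREDICT(D → f C C) = { 'f' }
C, A have a single production, so nothing to check there.

All predict sets are disjoint. The grammar IS LL(1).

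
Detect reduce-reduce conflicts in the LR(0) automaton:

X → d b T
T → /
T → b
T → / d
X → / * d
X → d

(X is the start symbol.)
A reduce-reduce conflict occurs when an LR(0) state has two complete items [A → α .] and [B → β .] — both call for a reduction, and with no lookahead the parser cannot choose between them.

Augment with X' → X and build the canonical LR(0) collection (I0 = CLOSURE({[X' → . X]}), then GOTO on every symbol after a dot until no new states appear). It has 11 states:
  I0: { [X → . / * d], [X → . d b T], [X → . d], [X' → . X] }  — shift
  I1: { [X → / . * d] }  — shift
  I2: { [X' → X .] }  — accept
  I3: { [X → d . b T], [X → d .] }  — shift, reduce
  I4: { [T → . / d], [T → . /], [T → . b], [X → d b . T] }  — shift
  I5: { [T → / . d], [T → / .] }  — shift, reduce
  I6: { [X → d b T .] }  — reduce
  I7: { [T → b .] }  — reduce
  I8: { [T → / d .] }  — reduce
  I9: { [X → / * . d] }  — shift
  I10: { [X → / * d .] }  — reduce

No state contains more than one complete item.

Answer: No reduce-reduce conflicts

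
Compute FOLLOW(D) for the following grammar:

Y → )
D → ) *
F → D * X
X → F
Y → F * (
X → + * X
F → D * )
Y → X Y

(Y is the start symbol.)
In F → D * X: D is followed by '*' X, add FIRST('*' X) \ {ε} = { '*' }
In F → D * ): D is followed by '*' ')', add FIRST('*' ')') \ {ε} = { '*' }

Taking the union: FOLLOW(D) = { '*' }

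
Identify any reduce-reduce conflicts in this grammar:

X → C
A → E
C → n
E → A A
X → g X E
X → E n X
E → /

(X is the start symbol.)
A reduce-reduce conflict occurs when an LR(0) state has two complete items [A → α .] and [B → β .] — both call for a reduction, and with no lookahead the parser cannot choose between them.

Augment with X' → X and build the canonical LR(0) collection (I0 = CLOSURE({[X' → . X]}), then GOTO on every symbol after a dot until no new states appear). It has 14 states:
  I0: { [A → . E], [C → . n], [E → . /], [E → . A A], [X → . C], [X → . E n X], [X → . g X E], [X' → . X] }  — shift
  I1: { [E → / .] }  — reduce
  I2: { [A → . E], [E → . /], [E → . A A], [E → A . A] }  — shift
  I3: { [X → C .] }  — reduce
  I4: { [A → E .], [X → E . n X] }  — shift, reduce
  I5: { [X' → X .] }  — accept
  I6: { [A → . E], [C → . n], [E → . /], [E → . A A], [X → . C], [X → . E n X], [X → . g X E], [X → g . X E] }  — shift
  I7: { [C → n .] }  — reduce
  I8: { [A → . E], [E → . /], [E → . A A], [X → g X . E] }  — shift
  I9: { [A → E .], [X → g X E .] }  — 2 reduces
  I10: { [A → . E], [C → . n], [E → . /], [E → . A A], [X → . C], [X → . E n X], [X → . g X E], [X → E n . X] }  — shift
  I11: { [X → E n X .] }  — reduce
  I12: { [A → . E], [E → . /], [E → . A A], [E → A . A], [E → A A .] }  — shift, reduce
  I13: { [A → E .] }  — reduce

I9 contains complete items [A → E .], [X → g X E .] — reduce-reduce conflict.

Answer: Yes — I9: [A → E .] vs [X → g X E .]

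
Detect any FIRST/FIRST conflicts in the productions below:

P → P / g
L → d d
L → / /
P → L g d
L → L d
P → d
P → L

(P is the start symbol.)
Yes. P → P '/' g / P → L g d on { '/', 'd' }; P → P '/' g / P → d on { 'd' }; P → P '/' g / P → L on { '/', 'd' }; P → L g d / P → d on { 'd' }; P → L g d / P → L on { '/', 'd' }; P → d / P → L on { 'd' }; L → d d / L → L d on { 'd' }; L → '/' '/' / L → L d on { '/' }

A FIRST/FIRST conflict occurs when two productions N → α and N → β for the same non-terminal have FIRST(α) ∩ FIRST(β) ≠ ∅ (with ε ∈ FIRST of a nullable right-hand side, so two nullable alternatives also conflict).

FIRST sets of the non-terminals at (or reachable through a nullable prefix from) the front of some alternative:
  FIRST(P) = { '/', 'd' }
  FIRST(L) = { '/', 'd' }

Productions for P:
  P → P / g: FIRST = { '/', 'd' }
  P → L g d: FIRST = { '/', 'd' }
  P → d: FIRST = { 'd' }
  P → L: FIRST = { '/', 'd' }
Productions for L:
  L → d d: FIRST = { 'd' }
  L → / /: FIRST = { '/' }
  L → L d: FIRST = { '/', 'd' }

Conflict for P: P → P / g and P → L g d
  Overlap: { '/', 'd' }
Conflict for P: P → P / g and P → d
  Overlap: { 'd' }
Conflict for P: P → P / g and P → L
  Overlap: { '/', 'd' }
Conflict for P: P → L g d and P → d
  Overlap: { 'd' }
Conflict for P: P → L g d and P → L
  Overlap: { '/', 'd' }
Conflict for P: P → d and P → L
  Overlap: { 'd' }
Conflict for L: L → d d and L → L d
  Overlap: { 'd' }
Conflict for L: L → / / and L → L d
  Overlap: { '/' }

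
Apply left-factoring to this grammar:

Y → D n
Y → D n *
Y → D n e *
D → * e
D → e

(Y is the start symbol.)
Left-factoring transforms A → αβ₁ | αβ₂ into A → αA' and A' → β₁ | β₂
(α is the longest common prefix among the alternatives). Repeat until
no nonterminal has two alternatives with a common prefix.

Round 1: Y has alternatives sharing prefix 'D n'. Introduce Y': Y → D n Y'
  Add: Y' → ε
  Add: Y' → *
  Add: Y' → e *

No remaining common prefixes — done.

Resulting grammar:
Y → D n Y'
Y' → ε
Y' → *
Y' → e *
D → * e
D → e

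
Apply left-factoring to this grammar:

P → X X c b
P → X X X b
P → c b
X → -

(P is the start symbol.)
Left-factoring transforms A → αβ₁ | αβ₂ into A → αA' and A' → β₁ | β₂
(α is the longest common prefix among the alternatives). Repeat until
no nonterminal has two alternatives with a common prefix.

Round 1: P has alternatives sharing prefix 'X X'. Introduce P': P → X X P'
  Add: P' → c b
  Add: P' → X b

No remaining common prefixes — done.

Resulting grammar:
P → X X P'
P' → c b
P' → X b
P → c b
X → -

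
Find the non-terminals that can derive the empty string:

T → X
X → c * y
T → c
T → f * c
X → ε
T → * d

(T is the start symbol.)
{ 'T', 'X' }

ε-productions: X → ε
So X is immediately nullable.
T → X: every symbol on the right is nullable, so T is nullable too.
Every non-terminal is now nullable.
Nullable = { 'T', 'X' }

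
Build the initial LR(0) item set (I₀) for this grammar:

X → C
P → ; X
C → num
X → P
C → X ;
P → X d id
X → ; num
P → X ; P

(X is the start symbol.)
{ [C → . X ;], [C → . num], [P → . ; X], [P → . X ; P], [P → . X d id], [X → . ; num], [X → . C], [X → . P], [X' → . X] }

First, augment the grammar with X' → X
I₀ = CLOSURE({ [X' → . X] }):
  [X' → . X] has the dot before X: add [X → . C], [X → . P], [X → . ; num]
  [X → . C] has the dot before C: add [C → . num], [C → . X ;]
  [X → . P] has the dot before P: add [P → . ; X], [P → . X d id], [P → . X ; P]
No further items can be added.

I₀ = { [C → . X ;], [C → . num], [P → . ; X], [P → . X ; P], [P → . X d id], [X → . ; num], [X → . C], [X → . P], [X' → . X] }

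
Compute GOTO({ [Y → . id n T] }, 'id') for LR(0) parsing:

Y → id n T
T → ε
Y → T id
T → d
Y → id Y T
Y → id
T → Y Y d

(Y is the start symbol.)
{ [Y → id . n T] }

GOTO(I, 'id') = CLOSURE({ [A → αX.β] : [A → α.Xβ] ∈ I, X = 'id' })

Items with dot before 'id', with the dot advanced:
  [Y → . id n T] → [Y → id . n T]
Closure adds nothing (no advanced item has the dot before a non-terminal).

GOTO = { [Y → id . n T] }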